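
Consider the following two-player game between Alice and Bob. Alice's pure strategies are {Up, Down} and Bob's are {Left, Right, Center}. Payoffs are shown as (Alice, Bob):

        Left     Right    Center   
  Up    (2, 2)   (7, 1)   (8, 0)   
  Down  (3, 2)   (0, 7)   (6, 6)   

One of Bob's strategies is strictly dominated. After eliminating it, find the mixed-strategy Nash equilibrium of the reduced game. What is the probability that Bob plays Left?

q = 7/8

Bob's strategy Center is strictly dominated by Right: 1 > 0 and 7 > 6. Eliminate Center.
In a mixed equilibrium Alice is indifferent between Up and Down; this condition fixes q.
  Alice's payoff from Up: q·2 + (1−q)·7 = -5q + 7
  Alice's payoff from Down: q·3 + (1−q)·0 = 3q
  -5q + 7 = 3q  ⇒  -8q = -7  ⇒  q = 7/8.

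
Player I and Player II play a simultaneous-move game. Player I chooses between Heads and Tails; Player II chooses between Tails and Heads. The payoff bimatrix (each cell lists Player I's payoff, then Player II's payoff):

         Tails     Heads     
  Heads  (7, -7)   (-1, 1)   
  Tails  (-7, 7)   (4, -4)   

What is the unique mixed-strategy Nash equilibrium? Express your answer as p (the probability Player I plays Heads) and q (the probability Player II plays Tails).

For Player II to be willing to mix, Player II must be indifferent between Tails and Heads, which pins down Player I's mix.
  Player II's payoff to Tails: p·(-7) + (1−p)·7 = -14p + 7
  Player II's payoff to Heads: p·1 + (1−p)·(-4) = 5p - 4
  -14p + 7 = 5p - 4  ⇒  -19p = -11  ⇒  p = 11/19.
Player I's indifference between Heads and Tails determines Player II's mixing probability q:
  Player I's expected payoff from Heads: q·7 + (1−q)·(-1) = 8q - 1
  Player I's expected payoff from Tails: q·(-7) + (1−q)·4 = -11q + 4
  8q - 1 = -11q + 4  ⇒  19q = 5  ⇒  q = 5/19.

p = 11/19, q = 5/19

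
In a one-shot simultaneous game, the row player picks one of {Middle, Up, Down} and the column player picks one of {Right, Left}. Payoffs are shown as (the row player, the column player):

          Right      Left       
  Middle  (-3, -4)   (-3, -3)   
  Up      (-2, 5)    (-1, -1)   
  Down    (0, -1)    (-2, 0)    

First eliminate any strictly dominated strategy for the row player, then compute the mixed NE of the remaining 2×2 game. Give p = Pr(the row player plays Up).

p = 1/7

The row player's strategy Middle is strictly dominated by Up: -2 > -3 and -1 > -3. Eliminate Middle.
The column player's indifference between Right and Left determines the row player's mixing probability p:
  the column player's expected payoff from Right: p·5 + (1−p)·(-1) = 6p - 1
  the column player's expected payoff from Left: p·(-1) + (1−p)·0 = -p
  6p - 1 = -p  ⇒  7p = 1  ⇒  p = 1/7.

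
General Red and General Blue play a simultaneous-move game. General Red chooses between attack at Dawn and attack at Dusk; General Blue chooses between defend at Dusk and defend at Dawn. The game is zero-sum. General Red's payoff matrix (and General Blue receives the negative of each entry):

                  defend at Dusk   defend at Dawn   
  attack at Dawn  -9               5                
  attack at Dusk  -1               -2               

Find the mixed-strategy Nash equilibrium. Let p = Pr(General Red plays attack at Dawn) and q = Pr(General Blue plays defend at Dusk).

General Blue's indifference between defend at Dusk and defend at Dawn determines General Red's mixing probability p:
  General Blue's payoff from defend at Dusk: p·9 + (1−p)·1 = 8p + 1
  General Blue's payoff from defend at Dawn: p·(-5) + (1−p)·2 = -7p + 2
  8p + 1 = -7p + 2  ⇒  15p = 1  ⇒  p = 1/15.
General Red's indifference between attack at Dawn and attack at Dusk determines General Blue's mixing probability q:
  General Red's expected payoff from attack at Dawn: q·(-9) + (1−q)·5 = -14q + 5
  General Red's expected payoff from attack at Dusk: q·(-1) + (1−q)·(-2) = q - 2
  -14q + 5 = q - 2  ⇒  -15q = -7  ⇒  q = 7/15.

p = 1/15, q = 7/15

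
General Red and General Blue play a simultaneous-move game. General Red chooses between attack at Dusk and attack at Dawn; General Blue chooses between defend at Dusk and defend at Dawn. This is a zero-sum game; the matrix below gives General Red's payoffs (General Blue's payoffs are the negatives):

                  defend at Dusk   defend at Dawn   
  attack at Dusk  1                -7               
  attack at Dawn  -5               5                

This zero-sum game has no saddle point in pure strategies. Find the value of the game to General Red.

General Red's indifference between attack at Dusk and attack at Dawn determines General Blue's mixing probability q:
  General Red's payoff to attack at Dusk: q·1 + (1−q)·(-7) = 8q - 7
  General Red's payoff to attack at Dawn: q·(-5) + (1−q)·5 = -10q + 5
  8q - 7 = -10q + 5  ⇒  18q = 12  ⇒  q = 2/3.
The value is General Red's expected payoff against this mix (using attack at Dusk): (2/3)·1 + (1/3)·(-7) = -5/3.

v = -5/3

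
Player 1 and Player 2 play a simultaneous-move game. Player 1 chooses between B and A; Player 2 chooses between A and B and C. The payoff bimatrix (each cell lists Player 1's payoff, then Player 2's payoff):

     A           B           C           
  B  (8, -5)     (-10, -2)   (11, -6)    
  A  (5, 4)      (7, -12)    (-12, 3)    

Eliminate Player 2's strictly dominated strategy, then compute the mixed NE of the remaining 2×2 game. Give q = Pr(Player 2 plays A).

q = 17/20

Player 2's strategy C is strictly dominated by A: -5 > -6 and 4 > 3. Eliminate C.
For Player 1 to be willing to mix, Player 1 must be indifferent between B and A, which pins down Player 2's mix.
  Player 1's expected payoff from B: q·8 + (1−q)·(-10) = 18q - 10
  Player 1's expected payoff from A: q·5 + (1−q)·7 = -2q + 7
  18q - 10 = -2q + 7  ⇒  20q = 17  ⇒  q = 17/20.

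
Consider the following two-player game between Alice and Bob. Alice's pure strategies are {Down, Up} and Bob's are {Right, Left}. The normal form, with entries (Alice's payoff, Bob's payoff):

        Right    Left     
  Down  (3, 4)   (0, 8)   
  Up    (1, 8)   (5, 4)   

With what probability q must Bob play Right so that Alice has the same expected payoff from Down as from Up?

For Alice to be willing to mix, Alice must be indifferent between Down and Up, which pins down Bob's mix.
  Alice's payoff from Down: q·3 + (1−q)·0 = 3q
  Alice's payoff from Up: q·1 + (1−q)·5 = -4q + 5
  3q = -4q + 5  ⇒  7q = 5  ⇒  q = 5/7.

q = 5/7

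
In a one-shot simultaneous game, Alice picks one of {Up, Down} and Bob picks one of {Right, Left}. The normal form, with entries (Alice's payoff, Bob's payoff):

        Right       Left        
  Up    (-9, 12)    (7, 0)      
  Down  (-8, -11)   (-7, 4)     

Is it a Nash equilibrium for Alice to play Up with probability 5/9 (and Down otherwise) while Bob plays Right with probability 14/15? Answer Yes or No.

Yes

Check Bob's indifference given Alice's mix p = 5/9:
  payoff from Right = 16/9; payoff from Left = 16/9 — equal.
Check Alice's indifference given Bob's mix q = 14/15:
  payoff from Up = -119/15; payoff from Down = -119/15 — equal.
Both players are indifferent, so neither can profitably deviate.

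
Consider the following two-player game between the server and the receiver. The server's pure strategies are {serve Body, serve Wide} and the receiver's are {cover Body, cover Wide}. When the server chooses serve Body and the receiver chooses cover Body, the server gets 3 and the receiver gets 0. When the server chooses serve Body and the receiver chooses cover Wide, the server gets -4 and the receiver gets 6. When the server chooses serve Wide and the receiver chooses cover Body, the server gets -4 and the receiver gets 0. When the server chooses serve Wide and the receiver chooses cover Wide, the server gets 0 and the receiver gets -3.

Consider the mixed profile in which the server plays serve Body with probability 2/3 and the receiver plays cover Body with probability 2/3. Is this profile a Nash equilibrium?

Given the server's mix p = 2/3, the receiver's payoff from cover Body is 0 but from cover Wide is 3. The receiver strictly prefers cover Wide, so the receiver would not mix.
So the proposed profile is not a Nash equilibrium.

No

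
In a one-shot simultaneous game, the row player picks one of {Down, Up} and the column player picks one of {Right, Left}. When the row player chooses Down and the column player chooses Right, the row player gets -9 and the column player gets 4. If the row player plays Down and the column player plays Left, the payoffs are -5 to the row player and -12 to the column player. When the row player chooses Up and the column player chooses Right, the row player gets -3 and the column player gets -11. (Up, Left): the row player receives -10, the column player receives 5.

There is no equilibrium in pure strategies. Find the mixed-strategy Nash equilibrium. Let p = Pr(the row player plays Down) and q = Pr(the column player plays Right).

p = 1/2, q = 5/11

Set the column player's expected payoff from Right equal to that from Left:
  the column player's payoff to Right: p·4 + (1−p)·(-11) = 15p - 11
  the column player's payoff to Left: p·(-12) + (1−p)·5 = -17p + 5
  15p - 11 = -17p + 5  ⇒  32p = 16  ⇒  p = 1/2.
The column player's mix must leave the row player indifferent between Down and Up.
  the row player's payoff from Down: q·(-9) + (1−q)·(-5) = -4q - 5
  the row player's payoff from Up: q·(-3) + (1−q)·(-10) = 7q - 10
  -4q - 5 = 7q - 10  ⇒  -11q = -5  ⇒  q = 5/11.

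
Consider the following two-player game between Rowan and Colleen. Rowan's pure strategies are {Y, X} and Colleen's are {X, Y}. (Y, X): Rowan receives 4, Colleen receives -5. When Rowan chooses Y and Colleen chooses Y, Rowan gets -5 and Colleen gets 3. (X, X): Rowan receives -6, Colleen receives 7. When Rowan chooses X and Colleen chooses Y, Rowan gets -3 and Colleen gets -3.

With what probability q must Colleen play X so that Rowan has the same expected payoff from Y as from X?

q = 1/6

For Rowan to be willing to mix, Rowan must be indifferent between Y and X, which pins down Colleen's mix.
  Rowan's expected payoff from Y: q·4 + (1−q)·(-5) = 9q - 5
  Rowan's expected payoff from X: q·(-6) + (1−q)·(-3) = -3q - 3
  9q - 5 = -3q - 3  ⇒  12q = 2  ⇒  q = 1/6.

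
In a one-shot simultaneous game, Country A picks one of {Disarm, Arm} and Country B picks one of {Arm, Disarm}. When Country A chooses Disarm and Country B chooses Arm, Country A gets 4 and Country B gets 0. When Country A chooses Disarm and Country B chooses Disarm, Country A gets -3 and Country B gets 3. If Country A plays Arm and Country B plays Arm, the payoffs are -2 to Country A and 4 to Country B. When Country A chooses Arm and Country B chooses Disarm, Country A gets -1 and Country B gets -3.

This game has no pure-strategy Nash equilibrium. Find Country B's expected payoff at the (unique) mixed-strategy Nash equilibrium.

6/5

Set Country B's expected payoff from Arm equal to that from Disarm:
  Country B's expected payoff from Arm: p·0 + (1−p)·4 = -4p + 4
  Country B's expected payoff from Disarm: p·3 + (1−p)·(-3) = 6p - 3
  -4p + 4 = 6p - 3  ⇒  -10p = -7  ⇒  p = 7/10.
At equilibrium Country B is indifferent across columns, so Country B's payoff equals the payoff from Arm: (7/10)·0 + (3/10)·4 = 6/5.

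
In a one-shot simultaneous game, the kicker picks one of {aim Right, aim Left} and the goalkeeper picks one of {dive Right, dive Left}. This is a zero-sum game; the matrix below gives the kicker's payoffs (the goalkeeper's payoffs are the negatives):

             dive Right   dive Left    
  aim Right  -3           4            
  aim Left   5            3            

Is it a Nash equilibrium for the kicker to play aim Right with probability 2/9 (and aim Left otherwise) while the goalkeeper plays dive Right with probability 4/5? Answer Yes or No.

Given the goalkeeper's mix q = 4/5, the kicker's payoff from aim Right is -8/5 but from aim Left is 23/5. The kicker strictly prefers aim Left, so the kicker would not mix.
So the proposed profile is not a Nash equilibrium.

No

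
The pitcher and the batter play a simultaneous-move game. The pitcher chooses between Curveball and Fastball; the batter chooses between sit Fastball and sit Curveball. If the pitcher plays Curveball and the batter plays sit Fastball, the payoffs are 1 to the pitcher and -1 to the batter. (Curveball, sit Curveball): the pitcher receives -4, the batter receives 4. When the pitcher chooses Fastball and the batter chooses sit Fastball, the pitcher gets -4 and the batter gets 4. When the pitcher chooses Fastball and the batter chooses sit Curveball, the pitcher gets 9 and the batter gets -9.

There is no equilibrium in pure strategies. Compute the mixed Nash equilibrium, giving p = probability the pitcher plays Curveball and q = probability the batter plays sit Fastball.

Set the batter's expected payoff from sit Fastball equal to that from sit Curveball:
  the batter's expected payoff from sit Fastball: p·(-1) + (1−p)·4 = -5p + 4
  the batter's expected payoff from sit Curveball: p·4 + (1−p)·(-9) = 13p - 9
  -5p + 4 = 13p - 9  ⇒  -18p = -13  ⇒  p = 13/18.
The batter's mix must leave the pitcher indifferent between Curveball and Fastball.
  the pitcher's expected payoff from Curveball: q·1 + (1−q)·(-4) = 5q - 4
  the pitcher's expected payoff from Fastball: q·(-4) + (1−q)·9 = -13q + 9
  5q - 4 = -13q + 9  ⇒  18q = 13  ⇒  q = 13/18.

p = 13/18, q = 13/18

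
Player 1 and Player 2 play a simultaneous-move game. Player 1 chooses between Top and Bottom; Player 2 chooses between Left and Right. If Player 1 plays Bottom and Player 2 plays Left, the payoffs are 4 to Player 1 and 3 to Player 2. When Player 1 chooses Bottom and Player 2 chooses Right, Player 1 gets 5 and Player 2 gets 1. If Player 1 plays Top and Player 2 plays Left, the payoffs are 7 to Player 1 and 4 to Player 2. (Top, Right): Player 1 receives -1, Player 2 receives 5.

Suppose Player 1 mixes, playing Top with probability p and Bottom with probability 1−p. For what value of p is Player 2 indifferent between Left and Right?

Player 1's mix must leave Player 2 indifferent between Left and Right.
  Player 2's expected payoff from Left: p·4 + (1−p)·3 = p + 3
  Player 2's expected payoff from Right: p·5 + (1−p)·1 = 4p + 1
  p + 3 = 4p + 1  ⇒  -3p = -2  ⇒  p = 2/3.

p = 2/3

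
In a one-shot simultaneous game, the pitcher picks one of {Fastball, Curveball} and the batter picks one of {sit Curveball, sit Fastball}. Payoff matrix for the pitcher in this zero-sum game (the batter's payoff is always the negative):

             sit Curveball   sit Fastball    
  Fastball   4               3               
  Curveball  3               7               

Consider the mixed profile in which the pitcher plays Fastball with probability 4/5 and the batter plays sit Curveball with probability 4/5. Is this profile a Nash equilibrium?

Yes

Check the batter's indifference given the pitcher's mix p = 4/5:
  payoff from sit Curveball = -19/5; payoff from sit Fastball = -19/5 — equal.
Check the pitcher's indifference given the batter's mix q = 4/5:
  payoff from Fastball = 19/5; payoff from Curveball = 19/5 — equal.
Both players are indifferent, so neither can profitably deviate.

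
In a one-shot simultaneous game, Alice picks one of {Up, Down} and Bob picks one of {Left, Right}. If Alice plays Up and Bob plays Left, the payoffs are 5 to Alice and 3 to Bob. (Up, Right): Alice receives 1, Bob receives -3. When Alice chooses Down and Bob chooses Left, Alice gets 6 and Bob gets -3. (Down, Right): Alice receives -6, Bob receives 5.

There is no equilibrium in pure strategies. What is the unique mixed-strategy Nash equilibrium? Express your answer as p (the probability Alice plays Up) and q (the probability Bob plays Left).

p = 4/7, q = 7/8

For Bob to be willing to mix, Bob must be indifferent between Left and Right, which pins down Alice's mix.
  Bob's payoff to Left: p·3 + (1−p)·(-3) = 6p - 3
  Bob's payoff to Right: p·(-3) + (1−p)·5 = -8p + 5
  6p - 3 = -8p + 5  ⇒  14p = 8  ⇒  p = 4/7.
For Alice to be willing to mix, Alice must be indifferent between Up and Down, which pins down Bob's mix.
  Alice's expected payoff from Up: q·5 + (1−q)·1 = 4q + 1
  Alice's expected payoff from Down: q·6 + (1−q)·(-6) = 12q - 6
  4q + 1 = 12q - 6  ⇒  -8q = -7  ⇒  q = 7/8.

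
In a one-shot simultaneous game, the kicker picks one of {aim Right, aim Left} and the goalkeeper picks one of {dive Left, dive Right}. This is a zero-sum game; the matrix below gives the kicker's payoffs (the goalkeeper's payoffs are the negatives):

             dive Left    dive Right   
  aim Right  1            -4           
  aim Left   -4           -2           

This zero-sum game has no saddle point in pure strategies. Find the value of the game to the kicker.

v = -18/7

Set the kicker's expected payoff from aim Right equal to that from aim Left:
  the kicker's payoff to aim Right: q·1 + (1−q)·(-4) = 5q - 4
  the kicker's payoff to aim Left: q·(-4) + (1−q)·(-2) = -2q - 2
  5q - 4 = -2q - 2  ⇒  7q = 2  ⇒  q = 2/7.
The value is the kicker's expected payoff against this mix (using aim Right): (2/7)·1 + (5/7)·(-4) = -18/7.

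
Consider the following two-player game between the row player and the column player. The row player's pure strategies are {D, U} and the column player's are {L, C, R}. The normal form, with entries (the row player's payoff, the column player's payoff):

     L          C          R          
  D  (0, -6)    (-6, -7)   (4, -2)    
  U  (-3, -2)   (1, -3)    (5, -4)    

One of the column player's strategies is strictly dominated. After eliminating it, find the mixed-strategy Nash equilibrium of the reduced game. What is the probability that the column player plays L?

The column player's strategy C is strictly dominated by L: -6 > -7 and -2 > -3. Eliminate C.
The row player's indifference between D and U determines the column player's mixing probability q:
  the row player's payoff from D: q·0 + (1−q)·4 = -4q + 4
  the row player's payoff from U: q·(-3) + (1−q)·5 = -8q + 5
  -4q + 4 = -8q + 5  ⇒  4q = 1  ⇒  q = 1/4.

q = 1/4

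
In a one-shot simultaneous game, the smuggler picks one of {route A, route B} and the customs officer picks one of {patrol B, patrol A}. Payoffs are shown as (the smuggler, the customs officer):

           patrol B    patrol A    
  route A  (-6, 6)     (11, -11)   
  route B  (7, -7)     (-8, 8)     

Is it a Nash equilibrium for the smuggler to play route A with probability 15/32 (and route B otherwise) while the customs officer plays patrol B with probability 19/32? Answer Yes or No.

Yes

Check the customs officer's indifference given the smuggler's mix p = 15/32:
  payoff from patrol B = -29/32; payoff from patrol A = -29/32 — equal.
Check the smuggler's indifference given the customs officer's mix q = 19/32:
  payoff from route A = 29/32; payoff from route B = 29/32 — equal.
Both players are indifferent, so neither can profitably deviate.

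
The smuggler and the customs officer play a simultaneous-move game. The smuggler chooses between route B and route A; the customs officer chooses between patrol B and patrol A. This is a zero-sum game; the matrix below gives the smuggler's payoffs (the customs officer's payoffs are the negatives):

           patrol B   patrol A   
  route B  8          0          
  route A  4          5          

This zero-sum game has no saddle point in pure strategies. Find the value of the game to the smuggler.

For the smuggler to be willing to mix, the smuggler must be indifferent between route B and route A, which pins down the customs officer's mix.
  the smuggler's payoff to route B: q·8 + (1−q)·0 = 8q
  the smuggler's payoff to route A: q·4 + (1−q)·5 = -q + 5
  8q = -q + 5  ⇒  9q = 5  ⇒  q = 5/9.
The value is the smuggler's expected payoff against this mix (using route B): (5/9)·8 + (4/9)·0 = 40/9.

v = 40/9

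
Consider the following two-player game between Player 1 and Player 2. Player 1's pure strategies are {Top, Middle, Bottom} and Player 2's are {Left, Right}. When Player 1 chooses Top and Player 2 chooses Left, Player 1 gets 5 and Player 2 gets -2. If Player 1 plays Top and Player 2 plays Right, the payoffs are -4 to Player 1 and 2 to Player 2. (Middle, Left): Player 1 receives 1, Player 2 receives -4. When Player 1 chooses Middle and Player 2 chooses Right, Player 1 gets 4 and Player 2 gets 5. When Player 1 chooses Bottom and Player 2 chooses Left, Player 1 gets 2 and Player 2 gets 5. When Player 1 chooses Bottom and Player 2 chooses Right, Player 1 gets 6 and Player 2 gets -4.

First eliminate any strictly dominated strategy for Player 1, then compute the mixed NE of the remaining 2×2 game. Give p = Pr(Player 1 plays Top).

p = 9/13

Player 1's strategy Middle is strictly dominated by Bottom: 2 > 1 and 6 > 4. Eliminate Middle.
In a mixed equilibrium Player 2 is indifferent between Left and Right; this condition fixes p.
  Player 2's expected payoff from Left: p·(-2) + (1−p)·5 = -7p + 5
  Player 2's expected payoff from Right: p·2 + (1−p)·(-4) = 6p - 4
  -7p + 5 = 6p - 4  ⇒  -13p = -9  ⇒  p = 9/13.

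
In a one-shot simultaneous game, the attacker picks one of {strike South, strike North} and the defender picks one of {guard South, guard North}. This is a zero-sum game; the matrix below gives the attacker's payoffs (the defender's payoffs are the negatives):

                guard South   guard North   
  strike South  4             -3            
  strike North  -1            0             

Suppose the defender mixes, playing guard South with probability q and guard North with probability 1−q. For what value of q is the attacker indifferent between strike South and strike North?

q = 3/8

The defender's mix must leave the attacker indifferent between strike South and strike North.
  the attacker's payoff from strike South: q·4 + (1−q)·(-3) = 7q - 3
  the attacker's payoff from strike North: q·(-1) + (1−q)·0 = -q
  7q - 3 = -q  ⇒  8q = 3  ⇒  q = 3/8.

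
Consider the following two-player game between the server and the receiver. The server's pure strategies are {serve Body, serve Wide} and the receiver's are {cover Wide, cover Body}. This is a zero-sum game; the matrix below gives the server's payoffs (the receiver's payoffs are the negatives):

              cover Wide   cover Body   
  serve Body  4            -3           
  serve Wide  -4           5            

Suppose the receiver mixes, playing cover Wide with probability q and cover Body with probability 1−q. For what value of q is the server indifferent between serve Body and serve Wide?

The receiver's mix must leave the server indifferent between serve Body and serve Wide.
  the server's payoff from serve Body: q·4 + (1−q)·(-3) = 7q - 3
  the server's payoff from serve Wide: q·(-4) + (1−q)·5 = -9q + 5
  7q - 3 = -9q + 5  ⇒  16q = 8  ⇒  q = 1/2.

q = 1/2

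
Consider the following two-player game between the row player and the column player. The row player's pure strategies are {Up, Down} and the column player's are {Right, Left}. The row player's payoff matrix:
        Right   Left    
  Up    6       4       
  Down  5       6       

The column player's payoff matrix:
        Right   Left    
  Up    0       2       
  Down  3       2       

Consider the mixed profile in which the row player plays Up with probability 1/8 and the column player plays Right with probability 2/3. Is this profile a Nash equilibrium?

Given the row player's mix p = 1/8, the column player's payoff from Right is 21/8 but from Left is 2. The column player strictly prefers Right, so the column player would not mix.
So the proposed profile is not a Nash equilibrium.

No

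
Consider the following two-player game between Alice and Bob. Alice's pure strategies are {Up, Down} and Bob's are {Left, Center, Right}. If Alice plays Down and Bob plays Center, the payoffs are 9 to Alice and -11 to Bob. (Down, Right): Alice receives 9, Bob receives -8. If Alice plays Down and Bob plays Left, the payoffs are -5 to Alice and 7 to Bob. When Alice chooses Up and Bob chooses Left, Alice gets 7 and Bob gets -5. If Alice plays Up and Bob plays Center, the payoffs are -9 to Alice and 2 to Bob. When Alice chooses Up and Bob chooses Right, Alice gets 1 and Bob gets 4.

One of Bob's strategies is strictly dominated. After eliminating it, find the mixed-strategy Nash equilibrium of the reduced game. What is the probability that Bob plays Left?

q = 2/5

Bob's strategy Center is strictly dominated by Right: 4 > 2 and -8 > -11. Eliminate Center.
For Alice to be willing to mix, Alice must be indifferent between Up and Down, which pins down Bob's mix.
  Alice's expected payoff from Up: q·7 + (1−q)·1 = 6q + 1
  Alice's expected payoff from Down: q·(-5) + (1−q)·9 = -14q + 9
  6q + 1 = -14q + 9  ⇒  20q = 8  ⇒  q = 2/5.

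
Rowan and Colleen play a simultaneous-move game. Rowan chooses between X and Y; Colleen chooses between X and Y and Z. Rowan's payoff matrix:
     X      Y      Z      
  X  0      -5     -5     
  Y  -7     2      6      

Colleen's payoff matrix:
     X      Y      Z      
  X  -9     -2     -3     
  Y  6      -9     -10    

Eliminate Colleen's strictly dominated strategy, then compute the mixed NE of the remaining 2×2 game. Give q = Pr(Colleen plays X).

q = 1/2

Colleen's strategy Z is strictly dominated by Y: -2 > -3 and -9 > -10. Eliminate Z.
Set Rowan's expected payoff from X equal to that from Y:
  Rowan's payoff to X: q·0 + (1−q)·(-5) = 5q - 5
  Rowan's payoff to Y: q·(-7) + (1−q)·2 = -9q + 2
  5q - 5 = -9q + 2  ⇒  14q = 7  ⇒  q = 1/2.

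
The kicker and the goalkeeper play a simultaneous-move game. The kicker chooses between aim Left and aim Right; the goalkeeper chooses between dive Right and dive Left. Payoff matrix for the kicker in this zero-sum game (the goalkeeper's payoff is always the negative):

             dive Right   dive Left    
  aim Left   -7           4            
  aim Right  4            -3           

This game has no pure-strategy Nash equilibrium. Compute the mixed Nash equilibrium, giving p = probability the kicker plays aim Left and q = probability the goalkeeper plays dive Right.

p = 7/18, q = 7/18

In a mixed equilibrium the goalkeeper is indifferent between dive Right and dive Left; this condition fixes p.
  the goalkeeper's payoff from dive Right: p·7 + (1−p)·(-4) = 11p - 4
  the goalkeeper's payoff from dive Left: p·(-4) + (1−p)·3 = -7p + 3
  11p - 4 = -7p + 3  ⇒  18p = 7  ⇒  p = 7/18.
Set the kicker's expected payoff from aim Left equal to that from aim Right:
  the kicker's expected payoff from aim Left: q·(-7) + (1−q)·4 = -11q + 4
  the kicker's expected payoff from aim Right: q·4 + (1−q)·(-3) = 7q - 3
  -11q + 4 = 7q - 3  ⇒  -18q = -7  ⇒  q = 7/18.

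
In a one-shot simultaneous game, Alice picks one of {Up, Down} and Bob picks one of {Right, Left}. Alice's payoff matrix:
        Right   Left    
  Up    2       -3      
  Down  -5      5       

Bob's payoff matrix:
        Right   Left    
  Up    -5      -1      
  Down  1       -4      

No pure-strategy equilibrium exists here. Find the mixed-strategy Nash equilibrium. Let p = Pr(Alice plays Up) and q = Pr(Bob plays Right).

p = 5/9, q = 8/15

For Bob to be willing to mix, Bob must be indifferent between Right and Left, which pins down Alice's mix.
  Bob's payoff from Right: p·(-5) + (1−p)·1 = -6p + 1
  Bob's payoff from Left: p·(-1) + (1−p)·(-4) = 3p - 4
  -6p + 1 = 3p - 4  ⇒  -9p = -5  ⇒  p = 5/9.
Alice's indifference between Up and Down determines Bob's mixing probability q:
  Alice's payoff to Up: q·2 + (1−q)·(-3) = 5q - 3
  Alice's payoff to Down: q·(-5) + (1−q)·5 = -10q + 5
  5q - 3 = -10q + 5  ⇒  15q = 8  ⇒  q = 8/15.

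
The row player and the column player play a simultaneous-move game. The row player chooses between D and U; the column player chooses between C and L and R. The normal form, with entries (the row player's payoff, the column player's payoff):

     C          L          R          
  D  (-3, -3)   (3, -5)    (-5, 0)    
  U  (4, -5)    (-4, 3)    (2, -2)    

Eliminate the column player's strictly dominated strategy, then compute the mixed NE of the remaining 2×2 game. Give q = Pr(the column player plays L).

q = 1/2

The column player's strategy C is strictly dominated by R: 0 > -3 and -2 > -5. Eliminate C.
The column player's mix must leave the row player indifferent between D and U.
  the row player's payoff from D: q·3 + (1−q)·(-5) = 8q - 5
  the row player's payoff from U: q·(-4) + (1−q)·2 = -6q + 2
  8q - 5 = -6q + 2  ⇒  14q = 7  ⇒  q = 1/2.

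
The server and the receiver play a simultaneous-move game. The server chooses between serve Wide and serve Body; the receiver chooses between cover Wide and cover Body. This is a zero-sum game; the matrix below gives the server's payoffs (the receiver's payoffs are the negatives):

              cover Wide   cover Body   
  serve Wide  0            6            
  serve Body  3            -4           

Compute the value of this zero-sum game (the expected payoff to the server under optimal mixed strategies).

v = 18/13

In a mixed equilibrium the server is indifferent between serve Wide and serve Body; this condition fixes q.
  the server's payoff from serve Wide: q·0 + (1−q)·6 = -6q + 6
  the server's payoff from serve Body: q·3 + (1−q)·(-4) = 7q - 4
  -6q + 6 = 7q - 4  ⇒  -13q = -10  ⇒  q = 10/13.
The value is the server's expected payoff against this mix (using serve Wide): (10/13)·0 + (3/13)·6 = 18/13.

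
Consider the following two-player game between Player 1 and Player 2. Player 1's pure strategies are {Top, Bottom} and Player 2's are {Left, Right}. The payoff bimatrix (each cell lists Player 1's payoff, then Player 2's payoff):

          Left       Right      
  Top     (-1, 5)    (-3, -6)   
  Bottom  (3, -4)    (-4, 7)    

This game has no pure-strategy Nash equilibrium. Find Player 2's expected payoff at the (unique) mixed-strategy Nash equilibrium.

1/2

For Player 2 to be willing to mix, Player 2 must be indifferent between Left and Right, which pins down Player 1's mix.
  Player 2's payoff to Left: p·5 + (1−p)·(-4) = 9p - 4
  Player 2's payoff to Right: p·(-6) + (1−p)·7 = -13p + 7
  9p - 4 = -13p + 7  ⇒  22p = 11  ⇒  p = 1/2.
At equilibrium Player 2 is indifferent across columns, so Player 2's payoff equals the payoff from Left: (1/2)·5 + (1/2)·(-4) = 1/2.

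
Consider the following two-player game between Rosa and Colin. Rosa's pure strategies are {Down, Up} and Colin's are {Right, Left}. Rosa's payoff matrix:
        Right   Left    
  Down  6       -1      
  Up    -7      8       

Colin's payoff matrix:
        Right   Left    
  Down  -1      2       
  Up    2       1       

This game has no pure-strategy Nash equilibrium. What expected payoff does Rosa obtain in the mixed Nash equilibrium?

Rosa's indifference between Down and Up determines Colin's mixing probability q:
  Rosa's payoff to Down: q·6 + (1−q)·(-1) = 7q - 1
  Rosa's payoff to Up: q·(-7) + (1−q)·8 = -15q + 8
  7q - 1 = -15q + 8  ⇒  22q = 9  ⇒  q = 9/22.
At equilibrium Rosa is indifferent across rows, so Rosa's payoff equals the payoff from Down: (9/22)·6 + (13/22)·(-1) = 41/22.

41/22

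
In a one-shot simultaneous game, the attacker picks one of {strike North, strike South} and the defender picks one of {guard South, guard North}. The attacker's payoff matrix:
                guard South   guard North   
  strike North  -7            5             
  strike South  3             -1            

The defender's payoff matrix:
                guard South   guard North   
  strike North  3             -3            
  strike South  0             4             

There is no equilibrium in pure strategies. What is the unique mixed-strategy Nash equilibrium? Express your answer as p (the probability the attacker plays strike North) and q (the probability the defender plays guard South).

p = 2/5, q = 3/8

In a mixed equilibrium the defender is indifferent between guard South and guard North; this condition fixes p.
  the defender's payoff from guard South: p·3 + (1−p)·0 = 3p
  the defender's payoff from guard North: p·(-3) + (1−p)·4 = -7p + 4
  3p = -7p + 4  ⇒  10p = 4  ⇒  p = 2/5.
Set the attacker's expected payoff from strike North equal to that from strike South:
  the attacker's expected payoff from strike North: q·(-7) + (1−q)·5 = -12q + 5
  the attacker's expected payoff from strike South: q·3 + (1−q)·(-1) = 4q - 1
  -12q + 5 = 4q - 1  ⇒  -16q = -6  ⇒  q = 3/8.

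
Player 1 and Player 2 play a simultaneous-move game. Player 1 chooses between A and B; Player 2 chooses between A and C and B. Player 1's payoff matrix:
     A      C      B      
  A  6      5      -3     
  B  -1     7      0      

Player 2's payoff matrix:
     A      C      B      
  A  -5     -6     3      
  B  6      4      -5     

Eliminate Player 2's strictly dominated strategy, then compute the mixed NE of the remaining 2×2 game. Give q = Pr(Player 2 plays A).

q = 3/10

Player 2's strategy C is strictly dominated by A: -5 > -6 and 6 > 4. Eliminate C.
In a mixed equilibrium Player 1 is indifferent between A and B; this condition fixes q.
  Player 1's payoff from A: q·6 + (1−q)·(-3) = 9q - 3
  Player 1's payoff from B: q·(-1) + (1−q)·0 = -q
  9q - 3 = -q  ⇒  10q = 3  ⇒  q = 3/10.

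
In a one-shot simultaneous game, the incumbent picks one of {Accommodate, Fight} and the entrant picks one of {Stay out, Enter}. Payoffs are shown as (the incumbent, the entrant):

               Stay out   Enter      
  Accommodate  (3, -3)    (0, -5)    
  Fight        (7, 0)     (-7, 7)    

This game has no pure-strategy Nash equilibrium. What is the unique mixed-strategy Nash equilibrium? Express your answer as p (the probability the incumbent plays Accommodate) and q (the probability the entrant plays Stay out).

The incumbent's mix must leave the entrant indifferent between Stay out and Enter.
  the entrant's payoff to Stay out: p·(-3) + (1−p)·0 = -3p
  the entrant's payoff to Enter: p·(-5) + (1−p)·7 = -12p + 7
  -3p = -12p + 7  ⇒  9p = 7  ⇒  p = 7/9.
The entrant's mix must leave the incumbent indifferent between Accommodate and Fight.
  the incumbent's payoff from Accommodate: q·3 + (1−q)·0 = 3q
  the incumbent's payoff from Fight: q·7 + (1−q)·(-7) = 14q - 7
  3q = 14q - 7  ⇒  -11q = -7  ⇒  q = 7/11.

p = 7/9, q = 7/11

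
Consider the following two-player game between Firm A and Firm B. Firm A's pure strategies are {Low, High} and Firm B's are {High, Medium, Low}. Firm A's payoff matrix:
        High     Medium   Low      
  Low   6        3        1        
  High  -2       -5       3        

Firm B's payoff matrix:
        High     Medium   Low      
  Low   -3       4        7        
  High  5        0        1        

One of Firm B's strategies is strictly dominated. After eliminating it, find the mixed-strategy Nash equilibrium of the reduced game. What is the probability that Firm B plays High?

Firm B's strategy Medium is strictly dominated by Low: 7 > 4 and 1 > 0. Eliminate Medium.
Set Firm A's expected payoff from Low equal to that from High:
  Firm A's expected payoff from Low: q·6 + (1−q)·1 = 5q + 1
  Firm A's expected payoff from High: q·(-2) + (1−q)·3 = -5q + 3
  5q + 1 = -5q + 3  ⇒  10q = 2  ⇒  q = 1/5.

q = 1/5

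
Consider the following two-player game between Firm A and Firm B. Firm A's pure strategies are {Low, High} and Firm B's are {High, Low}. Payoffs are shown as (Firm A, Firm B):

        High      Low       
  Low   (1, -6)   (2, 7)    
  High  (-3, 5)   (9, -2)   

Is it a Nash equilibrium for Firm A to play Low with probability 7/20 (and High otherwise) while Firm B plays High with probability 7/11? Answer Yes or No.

Check Firm B's indifference given Firm A's mix p = 7/20:
  payoff from High = 23/20; payoff from Low = 23/20 — equal.
Check Firm A's indifference given Firm B's mix q = 7/11:
  payoff from Low = 15/11; payoff from High = 15/11 — equal.
Both players are indifferent, so neither can profitably deviate.

Yes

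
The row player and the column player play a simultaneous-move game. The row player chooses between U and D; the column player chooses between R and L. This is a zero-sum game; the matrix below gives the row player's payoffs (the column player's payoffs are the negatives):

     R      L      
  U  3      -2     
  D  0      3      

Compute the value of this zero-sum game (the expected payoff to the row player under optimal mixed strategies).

v = 9/8

For the row player to be willing to mix, the row player must be indifferent between U and D, which pins down the column player's mix.
  the row player's payoff to U: q·3 + (1−q)·(-2) = 5q - 2
  the row player's payoff to D: q·0 + (1−q)·3 = -3q + 3
  5q - 2 = -3q + 3  ⇒  8q = 5  ⇒  q = 5/8.
The value is the row player's expected payoff against this mix (using U): (5/8)·3 + (3/8)·(-2) = 9/8.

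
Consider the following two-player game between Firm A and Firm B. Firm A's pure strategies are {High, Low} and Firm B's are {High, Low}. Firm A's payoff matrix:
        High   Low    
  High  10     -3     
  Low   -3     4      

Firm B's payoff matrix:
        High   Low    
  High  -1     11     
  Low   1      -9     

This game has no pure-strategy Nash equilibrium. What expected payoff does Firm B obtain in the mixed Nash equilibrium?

1/11

In a mixed equilibrium Firm B is indifferent between High and Low; this condition fixes p.
  Firm B's payoff to High: p·(-1) + (1−p)·1 = -2p + 1
  Firm B's payoff to Low: p·11 + (1−p)·(-9) = 20p - 9
  -2p + 1 = 20p - 9  ⇒  -22p = -10  ⇒  p = 5/11.
At equilibrium Firm B is indifferent across columns, so Firm B's payoff equals the payoff from High: (5/11)·(-1) + (6/11)·1 = 1/11.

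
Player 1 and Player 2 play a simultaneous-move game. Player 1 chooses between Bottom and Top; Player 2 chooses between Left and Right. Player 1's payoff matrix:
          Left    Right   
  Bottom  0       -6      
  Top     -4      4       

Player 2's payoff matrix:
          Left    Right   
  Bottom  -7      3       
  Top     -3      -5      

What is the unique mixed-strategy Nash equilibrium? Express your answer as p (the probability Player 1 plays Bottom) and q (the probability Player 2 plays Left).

p = 1/6, q = 5/7

Player 1's mix must leave Player 2 indifferent between Left and Right.
  Player 2's expected payoff from Left: p·(-7) + (1−p)·(-3) = -4p - 3
  Player 2's expected payoff from Right: p·3 + (1−p)·(-5) = 8p - 5
  -4p - 3 = 8p - 5  ⇒  -12p = -2  ⇒  p = 1/6.
Player 1's indifference between Bottom and Top determines Player 2's mixing probability q:
  Player 1's expected payoff from Bottom: q·0 + (1−q)·(-6) = 6q - 6
  Player 1's expected payoff from Top: q·(-4) + (1−q)·4 = -8q + 4
  6q - 6 = -8q + 4  ⇒  14q = 10  ⇒  q = 5/7.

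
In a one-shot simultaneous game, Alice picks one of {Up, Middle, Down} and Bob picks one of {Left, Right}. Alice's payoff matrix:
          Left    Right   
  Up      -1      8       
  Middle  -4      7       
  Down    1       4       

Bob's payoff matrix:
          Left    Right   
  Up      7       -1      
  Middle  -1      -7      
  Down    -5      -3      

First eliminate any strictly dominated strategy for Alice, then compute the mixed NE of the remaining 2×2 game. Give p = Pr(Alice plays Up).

p = 1/5

Alice's strategy Middle is strictly dominated by Up: -1 > -4 and 8 > 7. Eliminate Middle.
Alice's mix must leave Bob indifferent between Left and Right.
  Bob's payoff to Left: p·7 + (1−p)·(-5) = 12p - 5
  Bob's payoff to Right: p·(-1) + (1−p)·(-3) = 2p - 3
  12p - 5 = 2p - 3  ⇒  10p = 2  ⇒  p = 1/5.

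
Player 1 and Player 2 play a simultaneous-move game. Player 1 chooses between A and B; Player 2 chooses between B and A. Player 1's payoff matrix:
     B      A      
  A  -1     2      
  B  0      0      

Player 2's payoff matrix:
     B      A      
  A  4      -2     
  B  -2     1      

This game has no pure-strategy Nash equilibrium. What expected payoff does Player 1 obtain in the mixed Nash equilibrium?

For Player 1 to be willing to mix, Player 1 must be indifferent between A and B, which pins down Player 2's mix.
  Player 1's payoff from A: q·(-1) + (1−q)·2 = -3q + 2
  Player 1's payoff from B: q·0 + (1−q)·0 = 0
  -3q + 2 = 0  ⇒  -3q = -2  ⇒  q = 2/3.
At equilibrium Player 1 is indifferent across rows, so Player 1's payoff equals the payoff from A: (2/3)·(-1) + (1/3)·2 = 0.

0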